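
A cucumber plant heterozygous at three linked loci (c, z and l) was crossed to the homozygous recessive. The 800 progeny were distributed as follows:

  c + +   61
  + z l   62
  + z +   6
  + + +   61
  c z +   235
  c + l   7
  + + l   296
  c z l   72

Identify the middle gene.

The two most frequent reciprocal classes, + + l and c z +, are the parental types, so the F1 was + + l / c z +.
The two rarest classes, c + l and + z +, are the double crossovers. Comparing them with the parentals, only the c allele has switched, so c is the middle locus and the order is l – c – z.

c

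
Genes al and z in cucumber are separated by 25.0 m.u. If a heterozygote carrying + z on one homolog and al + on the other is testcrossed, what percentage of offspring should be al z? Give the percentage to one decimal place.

12.5%

A map distance of 25.0 m.u. corresponds to a recombination frequency of 0.250.
The F1 is + z / al +, so al z is a recombinant gamete class with expected frequency r/2 = 0.250/2 = 0.1250.
That is 0.1250 = 12.5% of the progeny.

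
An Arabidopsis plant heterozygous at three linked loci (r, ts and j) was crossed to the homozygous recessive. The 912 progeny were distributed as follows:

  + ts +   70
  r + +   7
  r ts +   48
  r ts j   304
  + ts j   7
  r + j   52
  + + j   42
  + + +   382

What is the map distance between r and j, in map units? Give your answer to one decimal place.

The two most frequent reciprocal classes, + + + and r ts j, are the parental types, so the F1 was + + + / r ts j.
The two rarest classes, r + + and + ts j, are the double crossovers. Comparing them with the parentals, only the r allele has switched, so r is the middle locus and the order is ts – r – j.
Crossovers in the r–j interval produce the single-crossover classes + + j and r ts + (42 + 48 = 90) plus the double crossovers (14).
RF(r–j) = (90 + 14) / 912 = 104/912 = 0.1140 → 11.4 map units.

11.4 map units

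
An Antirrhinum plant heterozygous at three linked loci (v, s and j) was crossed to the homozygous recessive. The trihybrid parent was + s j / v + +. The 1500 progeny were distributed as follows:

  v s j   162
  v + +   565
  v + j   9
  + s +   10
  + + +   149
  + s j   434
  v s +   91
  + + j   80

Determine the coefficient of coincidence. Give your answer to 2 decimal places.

0.45

The two rarest classes, + s + and v + j, are the double crossovers. Comparing them with the parentals, only the j allele has switched, so j is the middle locus and the order is v – j – s.
v–j: (311 + 19)/1500 = 0.2200; j–s: (171 + 19)/1500 = 0.1267.
Expected DCO frequency = 0.2200 × 0.1267 ≈ 0.02787; observed = 19/1500 ≈ 0.01267.
Coefficient of coincidence = 0.01267/0.02787 ≈ 0.45.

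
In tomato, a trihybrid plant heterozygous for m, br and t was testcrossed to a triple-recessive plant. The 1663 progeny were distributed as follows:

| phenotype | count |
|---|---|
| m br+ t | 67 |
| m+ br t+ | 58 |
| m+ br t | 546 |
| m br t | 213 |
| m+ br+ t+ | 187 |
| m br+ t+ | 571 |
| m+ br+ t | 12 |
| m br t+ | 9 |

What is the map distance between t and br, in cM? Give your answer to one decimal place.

The two most frequent reciprocal classes, m+ br t and m br+ t+, are the parental types, so the F1 was m+ br t / m br+ t+.
The two rarest classes, m+ br+ t and m br t+, are the double crossovers. Comparing them with the parentals, only the br allele has switched, so br is the middle locus and the order is m – br – t.
Crossovers in the br–t interval produce the single-crossover classes m+ br t+ and m br+ t (58 + 67 = 125) plus the double crossovers (21).
RF(br–t) = (125 + 21) / 1663 = 146/1663 = 0.0878 → 8.8 cM.

8.8 cM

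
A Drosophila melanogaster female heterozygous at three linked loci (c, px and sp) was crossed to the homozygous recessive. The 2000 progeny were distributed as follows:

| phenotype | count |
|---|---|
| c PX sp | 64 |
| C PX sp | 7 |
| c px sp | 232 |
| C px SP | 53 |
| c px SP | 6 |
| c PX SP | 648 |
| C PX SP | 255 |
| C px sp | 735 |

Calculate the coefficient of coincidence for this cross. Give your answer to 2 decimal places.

The two most frequent reciprocal classes, c PX SP and C px sp, are the parental types, so the F1 was c PX SP / C px sp.
The two rarest classes, c px SP and C PX sp, are the double crossovers. Comparing them with the parentals, only the px allele has switched, so px is the middle locus and the order is c – px – sp.
c–px: (487 + 13)/2000 = 0.2500; px–sp: (117 + 13)/2000 = 0.0650.
Expected DCO frequency = 0.2500 × 0.0650 ≈ 0.01625; observed = 13/2000 ≈ 0.00650.
Coefficient of coincidence = 0.00650/0.01625 ≈ 0.40.

0.40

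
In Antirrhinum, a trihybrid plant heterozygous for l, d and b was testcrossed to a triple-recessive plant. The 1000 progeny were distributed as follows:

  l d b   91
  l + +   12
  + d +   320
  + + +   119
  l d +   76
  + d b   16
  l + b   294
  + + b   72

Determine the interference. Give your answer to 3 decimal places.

The two most frequent reciprocal classes, + d + and l + b, are the parental types, so the F1 was + d + / l + b.
The two rarest classes, + d b and l + +, are the double crossovers. Comparing them with the parentals, only the b allele has switched, so b is the middle locus and the order is d – b – l.
d–b: (210 + 28)/1000 = 0.2380; b–l: (148 + 28)/1000 = 0.1760.
Expected DCO frequency = 0.2380 × 0.1760 ≈ 0.04189; observed = 28/1000 ≈ 0.02800.
Coefficient of coincidence = 0.02800/0.04189 ≈ 0.668; interference = 1 − 0.668 = 0.332.

0.332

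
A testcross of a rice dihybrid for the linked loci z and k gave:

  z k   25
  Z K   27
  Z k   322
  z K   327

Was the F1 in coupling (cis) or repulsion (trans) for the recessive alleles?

trans

The two most frequent classes are Z k (322) and z K (327); these are the parental (non-recombinant) types.
So the F1 carried Z k on one chromosome and z K on the other — the recessive alleles are on opposite chromosomes (trans / repulsion).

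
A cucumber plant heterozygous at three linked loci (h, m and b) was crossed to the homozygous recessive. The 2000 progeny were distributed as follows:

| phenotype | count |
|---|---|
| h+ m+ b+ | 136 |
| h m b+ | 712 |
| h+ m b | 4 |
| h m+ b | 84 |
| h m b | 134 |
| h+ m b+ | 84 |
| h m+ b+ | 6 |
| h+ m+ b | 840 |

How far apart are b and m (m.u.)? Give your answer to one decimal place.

14.0 m.u.

The two most frequent reciprocal classes, h m b+ and h+ m+ b, are the parental types, so the F1 was h m b+ / h+ m+ b.
The two rarest classes, h m+ b+ and h+ m b, are the double crossovers. Comparing them with the parentals, only the m allele has switched, so m is the middle locus and the order is h – m – b.
Crossovers in the m–b interval produce the single-crossover classes h m b and h+ m+ b+ (134 + 136 = 270) plus the double crossovers (10).
RF(m–b) = (270 + 10) / 2000 = 280/2000 = 0.1400 → 14.0 m.u.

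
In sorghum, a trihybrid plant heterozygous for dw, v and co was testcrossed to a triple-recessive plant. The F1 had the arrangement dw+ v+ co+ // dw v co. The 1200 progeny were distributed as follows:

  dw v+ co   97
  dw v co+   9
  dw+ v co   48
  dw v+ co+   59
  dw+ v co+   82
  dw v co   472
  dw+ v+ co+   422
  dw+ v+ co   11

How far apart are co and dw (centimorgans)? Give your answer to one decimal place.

10.6 centimorgans

The two rarest classes, dw+ v+ co and dw v co+, are the double crossovers. Comparing them with the parentals, only the co allele has switched, so co is the middle locus and the order is v – co – dw.
Crossovers in the co–dw interval produce the single-crossover classes dw v+ co+ and dw+ v co (59 + 48 = 107) plus the double crossovers (20).
RF(co–dw) = (107 + 20) / 1200 = 127/1200 = 0.1058 → 10.6 centimorgans.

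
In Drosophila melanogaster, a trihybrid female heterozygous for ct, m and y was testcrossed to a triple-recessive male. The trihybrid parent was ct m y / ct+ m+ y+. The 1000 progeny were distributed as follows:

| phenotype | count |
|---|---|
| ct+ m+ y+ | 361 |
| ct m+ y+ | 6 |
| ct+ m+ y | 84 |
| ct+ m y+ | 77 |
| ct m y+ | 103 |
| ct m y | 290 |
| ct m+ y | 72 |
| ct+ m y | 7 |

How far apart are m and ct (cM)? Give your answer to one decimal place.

The two rarest classes, ct+ m y and ct m+ y+, are the double crossovers. Comparing them with the parentals, only the ct allele has switched, so ct is the middle locus and the order is y – ct – m.
Crossovers in the ct–m interval produce the single-crossover classes ct m+ y and ct+ m y+ (72 + 77 = 149) plus the double crossovers (13).
RF(ct–m) = (149 + 13) / 1000 = 162/1000 = 0.1620 → 16.2 cM.

16.2 cM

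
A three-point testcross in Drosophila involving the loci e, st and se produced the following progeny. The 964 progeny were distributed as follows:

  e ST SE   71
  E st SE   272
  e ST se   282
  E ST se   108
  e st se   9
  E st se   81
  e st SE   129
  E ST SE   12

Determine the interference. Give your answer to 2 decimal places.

The two most frequent reciprocal classes, E st SE and e ST se, are the parental types, so the F1 was E st SE / e ST se.
The two rarest classes, E ST SE and e st se, are the double crossovers. Comparing them with the parentals, only the st allele has switched, so st is the middle locus and the order is e – st – se.
e–st: (237 + 21)/964 = 0.2676; st–se: (152 + 21)/964 = 0.1795.
Expected DCO frequency = 0.2676 × 0.1795 ≈ 0.04803; observed = 21/964 ≈ 0.02178.
Coefficient of coincidence = 0.02178/0.04803 ≈ 0.45; interference = 1 − 0.45 = 0.55.

0.55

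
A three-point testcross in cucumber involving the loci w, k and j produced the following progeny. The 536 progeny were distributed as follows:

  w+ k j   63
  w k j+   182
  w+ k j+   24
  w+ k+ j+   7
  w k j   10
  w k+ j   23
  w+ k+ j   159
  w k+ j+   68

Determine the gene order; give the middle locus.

The two most frequent reciprocal classes, w k j+ and w+ k+ j, are the parental types, so the F1 was w k j+ / w+ k+ j.
The two rarest classes, w k j and w+ k+ j+, are the double crossovers. Comparing them with the parentals, only the j allele has switched, so j is the middle locus and the order is k – j – w.

j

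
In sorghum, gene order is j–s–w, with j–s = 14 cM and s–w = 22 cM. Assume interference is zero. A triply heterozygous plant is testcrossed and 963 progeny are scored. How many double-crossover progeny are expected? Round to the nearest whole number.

30

Map distances give recombination frequencies of 0.140 and 0.220 for the two intervals.
With no interference, expected double-crossover frequency = 0.140 × 0.220 = 0.03080.
Expected number = 0.03080 × 963 = 29.66 ≈ 30.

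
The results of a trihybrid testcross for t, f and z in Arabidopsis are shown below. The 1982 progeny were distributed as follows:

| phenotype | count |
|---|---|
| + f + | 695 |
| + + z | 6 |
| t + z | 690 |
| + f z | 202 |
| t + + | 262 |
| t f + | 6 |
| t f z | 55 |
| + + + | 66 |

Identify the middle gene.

t

The two most frequent reciprocal classes, + f + and t + z, are the parental types, so the F1 was + f + / t + z.
The two rarest classes, t f + and + + z, are the double crossovers. Comparing them with the parentals, only the t allele has switched, so t is the middle locus and the order is f – t – z.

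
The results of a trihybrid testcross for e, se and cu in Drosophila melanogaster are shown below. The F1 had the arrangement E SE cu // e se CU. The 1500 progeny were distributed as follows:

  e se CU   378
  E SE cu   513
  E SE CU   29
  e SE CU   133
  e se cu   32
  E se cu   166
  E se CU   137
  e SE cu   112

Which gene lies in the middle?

The two rarest classes, E SE CU and e se cu, are the double crossovers. Comparing them with the parentals, only the cu allele has switched, so cu is the middle locus and the order is se – cu – e.

cu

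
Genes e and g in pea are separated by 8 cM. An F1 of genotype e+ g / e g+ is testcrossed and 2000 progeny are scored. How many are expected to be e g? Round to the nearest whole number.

A map distance of 8 cM corresponds to a recombination frequency of 0.080.
The F1 is e+ g / e g+, so e g is a recombinant gamete class with expected frequency r/2 = 0.080/2 = 0.0400.
Expected number = 0.0400 × 2000 = 80.00 ≈ 80.

80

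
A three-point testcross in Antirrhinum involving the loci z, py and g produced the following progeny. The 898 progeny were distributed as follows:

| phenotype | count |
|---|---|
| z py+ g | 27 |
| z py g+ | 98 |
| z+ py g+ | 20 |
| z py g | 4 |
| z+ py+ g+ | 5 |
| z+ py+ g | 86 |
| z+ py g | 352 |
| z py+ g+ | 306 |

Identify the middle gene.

z

The two most frequent reciprocal classes, z+ py g and z py+ g+, are the parental types, so the F1 was z+ py g / z py+ g+.
The two rarest classes, z py g and z+ py+ g+, are the double crossovers. Comparing them with the parentals, only the z allele has switched, so z is the middle locus and the order is g – z – py.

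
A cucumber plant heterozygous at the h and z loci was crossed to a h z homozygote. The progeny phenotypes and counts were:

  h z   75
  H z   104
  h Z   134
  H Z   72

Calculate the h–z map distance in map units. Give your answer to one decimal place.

38.2 map units

The two most frequent classes, H z (104) and h Z (134), are the parental types, so the F1 was H z / h Z.
The recombinant classes are H Z and h z: 72 + 75 = 147.
Recombination frequency = 147/385 = 0.3818 ≈ 38.2%, i.e. 38.2 map units.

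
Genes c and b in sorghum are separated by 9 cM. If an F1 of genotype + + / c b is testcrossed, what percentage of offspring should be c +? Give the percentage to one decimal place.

A map distance of 9 cM corresponds to a recombination frequency of 0.090.
The F1 is + + / c b, so c + is a recombinant gamete class with expected frequency r/2 = 0.090/2 = 0.0450.
That is 0.0450 = 4.5% of the progeny.

4.5%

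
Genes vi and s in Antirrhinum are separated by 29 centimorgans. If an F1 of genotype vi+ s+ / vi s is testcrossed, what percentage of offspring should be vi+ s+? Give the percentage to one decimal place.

35.5%

A map distance of 29 centimorgans corresponds to a recombination frequency of 0.290.
The F1 is vi+ s+ / vi s, so vi+ s+ is a parental gamete class with expected frequency (1 − r)/2 = 0.710/2 = 0.3550.
That is 0.3550 = 35.5% of the progeny.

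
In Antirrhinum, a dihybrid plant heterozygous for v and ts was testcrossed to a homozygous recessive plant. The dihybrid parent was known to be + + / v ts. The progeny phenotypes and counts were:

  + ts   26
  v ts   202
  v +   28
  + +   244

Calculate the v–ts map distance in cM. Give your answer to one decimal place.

10.8 cM

The recombinant classes are + ts and v +: 26 + 28 = 54.
Recombination frequency = 54/500 = 0.1080 ≈ 10.8%, i.e. 10.8 cM.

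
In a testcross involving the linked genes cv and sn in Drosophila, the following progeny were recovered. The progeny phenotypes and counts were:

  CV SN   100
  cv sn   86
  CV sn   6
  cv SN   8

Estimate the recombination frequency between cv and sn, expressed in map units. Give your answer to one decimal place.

7.0 map units

The two most frequent classes, CV SN (100) and cv sn (86), are the parental types, so the F1 was CV SN / cv sn.
The recombinant classes are CV sn and cv SN: 6 + 8 = 14.
Recombination frequency = 14/200 = 0.0700 ≈ 7.0%, i.e. 7.0 map units.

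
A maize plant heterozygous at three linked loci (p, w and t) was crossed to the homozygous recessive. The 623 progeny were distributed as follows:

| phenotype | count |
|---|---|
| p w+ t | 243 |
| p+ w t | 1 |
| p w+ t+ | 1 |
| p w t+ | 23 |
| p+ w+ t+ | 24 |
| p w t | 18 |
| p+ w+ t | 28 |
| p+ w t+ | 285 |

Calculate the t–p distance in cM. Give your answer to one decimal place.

The two most frequent reciprocal classes, p+ w t+ and p w+ t, are the parental types, so the F1 was p+ w t+ / p w+ t.
The two rarest classes, p+ w t and p w+ t+, are the double crossovers. Comparing them with the parentals, only the t allele has switched, so t is the middle locus and the order is w – t – p.
Crossovers in the t–p interval produce the single-crossover classes p w t+ and p+ w+ t (23 + 28 = 51) plus the double crossovers (2).
RF(t–p) = (51 + 2) / 623 = 53/623 = 0.0851 → 8.5 cM.

8.5 cM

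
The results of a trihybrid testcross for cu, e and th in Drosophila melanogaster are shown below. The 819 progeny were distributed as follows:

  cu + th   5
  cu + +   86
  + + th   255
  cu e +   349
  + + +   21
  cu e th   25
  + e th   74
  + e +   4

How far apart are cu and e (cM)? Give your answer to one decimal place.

20.6 cM

The two most frequent reciprocal classes, + + th and cu e +, are the parental types, so the F1 was + + th / cu e +.
The two rarest classes, cu + th and + e +, are the double crossovers. Comparing them with the parentals, only the cu allele has switched, so cu is the middle locus and the order is th – cu – e.
Crossovers in the cu–e interval produce the single-crossover classes + e th and cu + + (74 + 86 = 160) plus the double crossovers (9).
RF(cu–e) = (160 + 9) / 819 = 169/819 = 0.2063 → 20.6 cM.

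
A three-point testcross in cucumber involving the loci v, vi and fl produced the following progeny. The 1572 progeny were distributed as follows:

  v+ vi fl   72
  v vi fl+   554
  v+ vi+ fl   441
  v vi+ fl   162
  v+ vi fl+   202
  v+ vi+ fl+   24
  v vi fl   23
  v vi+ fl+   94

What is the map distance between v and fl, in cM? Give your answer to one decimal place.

The two most frequent reciprocal classes, v vi fl+ and v+ vi+ fl, are the parental types, so the F1 was v vi fl+ / v+ vi+ fl.
The two rarest classes, v vi fl and v+ vi+ fl+, are the double crossovers. Comparing them with the parentals, only the fl allele has switched, so fl is the middle locus and the order is vi – fl – v.
Crossovers in the fl–v interval produce the single-crossover classes v+ vi fl+ and v vi+ fl (202 + 162 = 364) plus the double crossovers (47).
RF(fl–v) = (364 + 47) / 1572 = 411/1572 = 0.2615 → 26.1 cM.

26.1 cM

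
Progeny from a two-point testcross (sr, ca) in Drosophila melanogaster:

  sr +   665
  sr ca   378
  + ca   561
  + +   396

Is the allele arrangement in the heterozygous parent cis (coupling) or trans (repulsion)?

The two most frequent classes are + ca (561) and sr + (665); these are the parental (non-recombinant) types.
So the F1 carried + ca on one chromosome and sr + on the other — the recessive alleles are on opposite chromosomes (trans / repulsion).

trans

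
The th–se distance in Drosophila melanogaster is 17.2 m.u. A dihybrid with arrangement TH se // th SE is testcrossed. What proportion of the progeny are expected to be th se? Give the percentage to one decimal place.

8.6%

A map distance of 17.2 m.u. corresponds to a recombination frequency of 0.172.
The F1 is TH se / th SE, so th se is a recombinant gamete class with expected frequency r/2 = 0.172/2 = 0.0860.
That is 0.0860 = 8.6% of the progeny.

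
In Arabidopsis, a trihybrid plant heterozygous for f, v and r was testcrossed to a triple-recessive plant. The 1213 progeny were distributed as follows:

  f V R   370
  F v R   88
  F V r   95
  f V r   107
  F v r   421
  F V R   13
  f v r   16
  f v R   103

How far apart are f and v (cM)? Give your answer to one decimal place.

The two most frequent reciprocal classes, f V R and F v r, are the parental types, so the F1 was f V R / F v r.
The two rarest classes, F V R and f v r, are the double crossovers. Comparing them with the parentals, only the f allele has switched, so f is the middle locus and the order is r – f – v.
Crossovers in the f–v interval produce the single-crossover classes f v R and F V r (103 + 95 = 198) plus the double crossovers (29).
RF(f–v) = (198 + 29) / 1213 = 227/1213 = 0.1871 → 18.7 cM.

18.7 cM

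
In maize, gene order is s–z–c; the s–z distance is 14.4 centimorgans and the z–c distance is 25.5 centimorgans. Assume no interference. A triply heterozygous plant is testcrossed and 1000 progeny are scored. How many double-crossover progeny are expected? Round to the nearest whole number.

37

Map distances give recombination frequencies of 0.144 and 0.255 for the two intervals.
With no interference, expected double-crossover frequency = 0.144 × 0.255 = 0.03672.
Expected number = 0.03672 × 1000 = 36.72 ≈ 37.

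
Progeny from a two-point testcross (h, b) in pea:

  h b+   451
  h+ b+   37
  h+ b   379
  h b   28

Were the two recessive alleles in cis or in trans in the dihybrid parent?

trans

The two most frequent classes are h+ b (379) and h b+ (451); these are the parental (non-recombinant) types.
So the F1 carried h+ b on one chromosome and h b+ on the other — the recessive alleles are on opposite chromosomes (trans / repulsion).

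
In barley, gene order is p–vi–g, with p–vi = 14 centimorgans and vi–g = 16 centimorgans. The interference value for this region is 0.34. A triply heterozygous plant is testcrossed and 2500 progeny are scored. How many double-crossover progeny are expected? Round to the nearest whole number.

37

Map distances give recombination frequencies of 0.140 and 0.160 for the two intervals.
With interference 0.34 (so coincidence = 0.66), expected double-crossover frequency = 0.140 × 0.160 × 0.66 = 0.01478.
Expected number = 0.01478 × 2500 = 36.96 ≈ 37.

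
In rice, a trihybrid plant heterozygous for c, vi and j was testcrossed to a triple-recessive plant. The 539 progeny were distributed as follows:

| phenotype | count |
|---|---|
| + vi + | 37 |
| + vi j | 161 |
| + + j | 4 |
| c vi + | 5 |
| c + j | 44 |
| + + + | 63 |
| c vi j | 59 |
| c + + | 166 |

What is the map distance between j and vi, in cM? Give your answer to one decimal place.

The two most frequent reciprocal classes, + vi j and c + +, are the parental types, so the F1 was + vi j / c + +.
The two rarest classes, + + j and c vi +, are the double crossovers. Comparing them with the parentals, only the vi allele has switched, so vi is the middle locus and the order is j – vi – c.
Crossovers in the j–vi interval produce the single-crossover classes + vi + and c + j (37 + 44 = 81) plus the double crossovers (9).
RF(j–vi) = (81 + 9) / 539 = 90/539 = 0.1670 → 16.7 cM.

16.7 cM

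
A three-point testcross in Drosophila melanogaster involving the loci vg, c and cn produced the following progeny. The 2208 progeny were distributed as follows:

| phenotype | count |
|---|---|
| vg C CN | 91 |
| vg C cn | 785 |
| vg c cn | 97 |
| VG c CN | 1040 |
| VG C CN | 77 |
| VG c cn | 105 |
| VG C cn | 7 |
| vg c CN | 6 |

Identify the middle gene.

The two most frequent reciprocal classes, VG c CN and vg C cn, are the parental types, so the F1 was VG c CN / vg C cn.
The two rarest classes, vg c CN and VG C cn, are the double crossovers. Comparing them with the parentals, only the vg allele has switched, so vg is the middle locus and the order is c – vg – cn.

vg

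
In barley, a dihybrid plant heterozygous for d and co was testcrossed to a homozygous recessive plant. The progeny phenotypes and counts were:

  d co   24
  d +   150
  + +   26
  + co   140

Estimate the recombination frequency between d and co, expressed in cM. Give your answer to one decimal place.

The two most frequent classes, + co (140) and d + (150), are the parental types, so the F1 was + co / d +.
The recombinant classes are + + and d co: 26 + 24 = 50.
Recombination frequency = 50/340 = 0.1471 ≈ 14.7%, i.e. 14.7 cM.

14.7 cM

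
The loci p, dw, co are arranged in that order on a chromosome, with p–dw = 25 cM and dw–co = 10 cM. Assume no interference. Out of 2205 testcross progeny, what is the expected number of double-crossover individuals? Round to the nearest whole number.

Map distances give recombination frequencies of 0.250 and 0.100 for the two intervals.
With no interference, expected double-crossover frequency = 0.250 × 0.100 = 0.02500.
Expected number = 0.02500 × 2205 = 55.12 ≈ 55.

55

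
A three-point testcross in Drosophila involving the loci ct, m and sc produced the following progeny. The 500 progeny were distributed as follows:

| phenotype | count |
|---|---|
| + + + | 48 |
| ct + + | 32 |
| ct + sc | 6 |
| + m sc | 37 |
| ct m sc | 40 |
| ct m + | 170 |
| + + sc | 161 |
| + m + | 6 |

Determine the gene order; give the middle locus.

ct

The two most frequent reciprocal classes, + + sc and ct m +, are the parental types, so the F1 was + + sc / ct m +.
The two rarest classes, ct + sc and + m +, are the double crossovers. Comparing them with the parentals, only the ct allele has switched, so ct is the middle locus and the order is sc – ct – m.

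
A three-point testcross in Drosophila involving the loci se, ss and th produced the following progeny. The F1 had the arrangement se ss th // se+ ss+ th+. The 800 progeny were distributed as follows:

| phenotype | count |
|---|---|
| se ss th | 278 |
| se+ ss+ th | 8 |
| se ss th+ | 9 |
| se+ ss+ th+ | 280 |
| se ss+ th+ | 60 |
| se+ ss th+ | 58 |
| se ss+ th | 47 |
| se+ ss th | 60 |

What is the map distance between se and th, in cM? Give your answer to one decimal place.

17.1 cM

The two rarest classes, se ss th+ and se+ ss+ th, are the double crossovers. Comparing them with the parentals, only the th allele has switched, so th is the middle locus and the order is ss – th – se.
Crossovers in the th–se interval produce the single-crossover classes se+ ss th and se ss+ th+ (60 + 60 = 120) plus the double crossovers (17).
RF(th–se) = (120 + 17) / 800 = 137/800 = 0.1713 → 17.1 cM.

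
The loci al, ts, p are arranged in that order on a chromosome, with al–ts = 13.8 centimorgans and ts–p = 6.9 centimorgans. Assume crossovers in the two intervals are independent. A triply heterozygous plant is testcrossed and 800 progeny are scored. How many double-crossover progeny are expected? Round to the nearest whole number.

Map distances give recombination frequencies of 0.138 and 0.069 for the two intervals.
With no interference, expected double-crossover frequency = 0.138 × 0.069 = 0.00952.
Expected number = 0.00952 × 800 = 7.62 ≈ 8.

8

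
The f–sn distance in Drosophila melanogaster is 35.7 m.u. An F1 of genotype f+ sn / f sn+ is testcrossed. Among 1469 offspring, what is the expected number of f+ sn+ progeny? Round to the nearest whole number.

A map distance of 35.7 m.u. corresponds to a recombination frequency of 0.357.
The F1 is f+ sn / f sn+, so f+ sn+ is a recombinant gamete class with expected frequency r/2 = 0.357/2 = 0.1785.
Expected number = 0.1785 × 1469 = 262.22 ≈ 262.

262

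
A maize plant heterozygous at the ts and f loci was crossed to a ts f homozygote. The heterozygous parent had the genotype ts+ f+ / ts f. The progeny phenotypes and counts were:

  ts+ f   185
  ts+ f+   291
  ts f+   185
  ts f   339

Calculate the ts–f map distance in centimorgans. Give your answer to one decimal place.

37.0 centimorgans

The recombinant classes are ts+ f and ts f+: 185 + 185 = 370.
Recombination frequency = 370/1000 = 0.3700 ≈ 37.0%, i.e. 37.0 centimorgans.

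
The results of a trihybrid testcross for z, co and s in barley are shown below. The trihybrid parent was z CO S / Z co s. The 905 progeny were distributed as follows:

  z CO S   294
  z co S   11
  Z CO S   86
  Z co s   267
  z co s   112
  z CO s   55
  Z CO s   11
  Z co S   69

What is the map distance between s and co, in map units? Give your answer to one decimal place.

16.1 map units

The two rarest classes, z co S and Z CO s, are the double crossovers. Comparing them with the parentals, only the co allele has switched, so co is the middle locus and the order is s – co – z.
Crossovers in the s–co interval produce the single-crossover classes z CO s and Z co S (55 + 69 = 124) plus the double crossovers (22).
RF(s–co) = (124 + 22) / 905 = 146/905 = 0.1613 → 16.1 map units.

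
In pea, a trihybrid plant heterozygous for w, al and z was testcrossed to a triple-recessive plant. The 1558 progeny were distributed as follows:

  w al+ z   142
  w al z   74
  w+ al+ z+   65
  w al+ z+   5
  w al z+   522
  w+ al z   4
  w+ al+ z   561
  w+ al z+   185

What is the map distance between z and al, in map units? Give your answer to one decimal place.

9.5 map units

The two most frequent reciprocal classes, w al z+ and w+ al+ z, are the parental types, so the F1 was w al z+ / w+ al+ z.
The two rarest classes, w al+ z+ and w+ al z, are the double crossovers. Comparing them with the parentals, only the al allele has switched, so al is the middle locus and the order is z – al – w.
Crossovers in the z–al interval produce the single-crossover classes w al z and w+ al+ z+ (74 + 65 = 139) plus the double crossovers (9).
RF(z–al) = (139 + 9) / 1558 = 148/1558 = 0.0950 → 9.5 map units.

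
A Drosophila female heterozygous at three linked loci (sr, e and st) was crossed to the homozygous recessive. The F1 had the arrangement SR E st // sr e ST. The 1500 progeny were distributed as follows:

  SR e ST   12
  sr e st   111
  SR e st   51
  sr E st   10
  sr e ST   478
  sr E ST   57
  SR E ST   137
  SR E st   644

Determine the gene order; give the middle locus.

sr

The two rarest classes, sr E st and SR e ST, are the double crossovers. Comparing them with the parentals, only the sr allele has switched, so sr is the middle locus and the order is st – sr – e.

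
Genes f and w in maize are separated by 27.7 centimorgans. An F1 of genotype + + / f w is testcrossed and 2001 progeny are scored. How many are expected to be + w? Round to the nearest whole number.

277

A map distance of 27.7 centimorgans corresponds to a recombination frequency of 0.277.
The F1 is + + / f w, so + w is a recombinant gamete class with expected frequency r/2 = 0.277/2 = 0.1385.
Expected number = 0.1385 × 2001 = 277.14 ≈ 277.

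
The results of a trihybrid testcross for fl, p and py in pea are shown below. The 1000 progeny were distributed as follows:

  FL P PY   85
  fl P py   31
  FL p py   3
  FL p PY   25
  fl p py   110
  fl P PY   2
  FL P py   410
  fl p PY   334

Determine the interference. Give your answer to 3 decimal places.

0.590

The two most frequent reciprocal classes, fl p PY and FL P py, are the parental types, so the F1 was fl p PY / FL P py.
The two rarest classes, fl P PY and FL p py, are the double crossovers. Comparing them with the parentals, only the p allele has switched, so p is the middle locus and the order is fl – p – py.
fl–p: (56 + 5)/1000 = 0.0610; p–py: (195 + 5)/1000 = 0.2000.
Expected DCO frequency = 0.0610 × 0.2000 ≈ 0.01220; observed = 5/1000 ≈ 0.00500.
Coefficient of coincidence = 0.00500/0.01220 ≈ 0.410; interference = 1 − 0.410 = 0.590.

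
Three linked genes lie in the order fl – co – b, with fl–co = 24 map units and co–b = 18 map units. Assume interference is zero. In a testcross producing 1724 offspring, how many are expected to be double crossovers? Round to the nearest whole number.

74

Map distances give recombination frequencies of 0.240 and 0.180 for the two intervals.
With no interference, expected double-crossover frequency = 0.240 × 0.180 = 0.04320.
Expected number = 0.04320 × 1724 = 74.48 ≈ 74.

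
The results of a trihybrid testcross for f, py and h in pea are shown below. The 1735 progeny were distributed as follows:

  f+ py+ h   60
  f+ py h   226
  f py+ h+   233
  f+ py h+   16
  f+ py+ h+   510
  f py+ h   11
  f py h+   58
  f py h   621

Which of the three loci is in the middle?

py

The two most frequent reciprocal classes, f+ py+ h+ and f py h, are the parental types, so the F1 was f+ py+ h+ / f py h.
The two rarest classes, f+ py h+ and f py+ h, are the double crossovers. Comparing them with the parentals, only the py allele has switched, so py is the middle locus and the order is h – py – f.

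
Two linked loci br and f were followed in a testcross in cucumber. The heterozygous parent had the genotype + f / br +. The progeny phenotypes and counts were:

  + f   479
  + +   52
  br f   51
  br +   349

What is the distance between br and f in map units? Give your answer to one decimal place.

11.1 map units

The recombinant classes are + + and br f: 52 + 51 = 103.
Recombination frequency = 103/931 = 0.1106 ≈ 11.1%, i.e. 11.1 map units.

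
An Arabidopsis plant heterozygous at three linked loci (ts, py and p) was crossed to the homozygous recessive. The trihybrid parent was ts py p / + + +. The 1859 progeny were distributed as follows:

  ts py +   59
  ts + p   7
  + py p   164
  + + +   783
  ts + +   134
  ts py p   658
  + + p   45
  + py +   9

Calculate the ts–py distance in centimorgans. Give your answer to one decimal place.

The two rarest classes, ts + p and + py +, are the double crossovers. Comparing them with the parentals, only the py allele has switched, so py is the middle locus and the order is ts – py – p.
Crossovers in the ts–py interval produce the single-crossover classes + py p and ts + + (164 + 134 = 298) plus the double crossovers (16).
RF(ts–py) = (298 + 16) / 1859 = 314/1859 = 0.1689 → 16.9 centimorgans.

16.9 centimorgans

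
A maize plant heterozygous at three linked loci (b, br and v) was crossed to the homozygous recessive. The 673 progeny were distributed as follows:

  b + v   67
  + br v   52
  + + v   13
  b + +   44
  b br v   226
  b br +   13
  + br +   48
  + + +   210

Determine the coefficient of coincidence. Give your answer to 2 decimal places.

The two most frequent reciprocal classes, b br v and + + +, are the parental types, so the F1 was b br v / + + +.
The two rarest classes, b br + and + + v, are the double crossovers. Comparing them with the parentals, only the v allele has switched, so v is the middle locus and the order is br – v – b.
br–v: (115 + 26)/673 = 0.2095; v–b: (96 + 26)/673 = 0.1813.
Expected DCO frequency = 0.2095 × 0.1813 ≈ 0.03798; observed = 26/673 ≈ 0.03863.
Coefficient of coincidence = 0.03863/0.03798 ≈ 1.02.

1.02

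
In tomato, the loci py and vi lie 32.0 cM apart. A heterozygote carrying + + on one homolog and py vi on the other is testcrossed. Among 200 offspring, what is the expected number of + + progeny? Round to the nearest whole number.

A map distance of 32.0 cM corresponds to a recombination frequency of 0.320.
The F1 is + + / py vi, so + + is a parental gamete class with expected frequency (1 − r)/2 = 0.680/2 = 0.3400.
Expected number = 0.3400 × 200 = 68.00 ≈ 68.

68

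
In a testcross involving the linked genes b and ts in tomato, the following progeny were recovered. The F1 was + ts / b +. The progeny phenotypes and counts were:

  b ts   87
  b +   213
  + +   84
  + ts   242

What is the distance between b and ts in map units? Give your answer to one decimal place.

27.3 map units

The recombinant classes are + + and b ts: 84 + 87 = 171.
Recombination frequency = 171/626 = 0.2732 ≈ 27.3%, i.e. 27.3 map units.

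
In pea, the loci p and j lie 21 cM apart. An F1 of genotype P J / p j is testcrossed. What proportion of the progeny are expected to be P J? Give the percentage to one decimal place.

39.5%

A map distance of 21 cM corresponds to a recombination frequency of 0.210.
The F1 is P J / p j, so P J is a parental gamete class with expected frequency (1 − r)/2 = 0.790/2 = 0.3950.
That is 0.3950 = 39.5% of the progeny.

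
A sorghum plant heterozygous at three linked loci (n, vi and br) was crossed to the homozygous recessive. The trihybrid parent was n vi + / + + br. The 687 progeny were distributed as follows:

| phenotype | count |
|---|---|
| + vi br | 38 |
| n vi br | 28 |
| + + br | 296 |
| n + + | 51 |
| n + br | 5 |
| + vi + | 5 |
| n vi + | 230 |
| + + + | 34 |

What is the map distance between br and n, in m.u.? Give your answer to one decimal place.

10.5 m.u.

The two rarest classes, + vi + and n + br, are the double crossovers. Comparing them with the parentals, only the n allele has switched, so n is the middle locus and the order is vi – n – br.
Crossovers in the n–br interval produce the single-crossover classes n vi br and + + + (28 + 34 = 62) plus the double crossovers (10).
RF(n–br) = (62 + 10) / 687 = 72/687 = 0.1048 → 10.5 m.u.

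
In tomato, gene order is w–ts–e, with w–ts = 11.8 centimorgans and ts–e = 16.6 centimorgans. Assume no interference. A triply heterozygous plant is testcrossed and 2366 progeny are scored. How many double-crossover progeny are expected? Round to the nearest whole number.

Map distances give recombination frequencies of 0.118 and 0.166 for the two intervals.
With no interference, expected double-crossover frequency = 0.118 × 0.166 = 0.01959.
Expected number = 0.01959 × 2366 = 46.35 ≈ 46.

46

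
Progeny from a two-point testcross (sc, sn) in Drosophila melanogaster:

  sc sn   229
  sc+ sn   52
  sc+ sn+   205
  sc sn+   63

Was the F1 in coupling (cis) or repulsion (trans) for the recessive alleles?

The two most frequent classes are sc+ sn+ (205) and sc sn (229); these are the parental (non-recombinant) types.
So the F1 carried sc+ sn+ on one chromosome and sc sn on the other — the recessive alleles are on the same chromosome (cis / coupling).

cis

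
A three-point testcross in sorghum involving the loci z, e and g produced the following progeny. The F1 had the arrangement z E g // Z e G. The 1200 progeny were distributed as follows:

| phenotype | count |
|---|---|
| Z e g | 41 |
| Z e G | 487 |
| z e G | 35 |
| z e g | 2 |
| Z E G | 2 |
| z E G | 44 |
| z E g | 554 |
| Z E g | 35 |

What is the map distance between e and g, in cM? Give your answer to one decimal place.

The two rarest classes, z e g and Z E G, are the double crossovers. Comparing them with the parentals, only the e allele has switched, so e is the middle locus and the order is z – e – g.
Crossovers in the e–g interval produce the single-crossover classes z E G and Z e g (44 + 41 = 85) plus the double crossovers (4).
RF(e–g) = (85 + 4) / 1200 = 89/1200 = 0.0742 → 7.4 cM.

7.4 cM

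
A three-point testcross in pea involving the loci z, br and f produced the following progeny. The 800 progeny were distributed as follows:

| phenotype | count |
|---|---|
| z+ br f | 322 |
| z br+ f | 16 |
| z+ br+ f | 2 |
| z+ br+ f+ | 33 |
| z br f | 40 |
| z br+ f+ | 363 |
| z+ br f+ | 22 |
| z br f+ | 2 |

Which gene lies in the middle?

br

The two most frequent reciprocal classes, z+ br f and z br+ f+, are the parental types, so the F1 was z+ br f / z br+ f+.
The two rarest classes, z+ br+ f and z br f+, are the double crossovers. Comparing them with the parentals, only the br allele has switched, so br is the middle locus and the order is f – br – z.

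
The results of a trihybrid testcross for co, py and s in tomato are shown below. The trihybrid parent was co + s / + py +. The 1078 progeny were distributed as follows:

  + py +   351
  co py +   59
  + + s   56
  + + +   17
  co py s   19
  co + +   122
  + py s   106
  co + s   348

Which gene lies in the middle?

py

The two rarest classes, co py s and + + +, are the double crossovers. Comparing them with the parentals, only the py allele has switched, so py is the middle locus and the order is s – py – co.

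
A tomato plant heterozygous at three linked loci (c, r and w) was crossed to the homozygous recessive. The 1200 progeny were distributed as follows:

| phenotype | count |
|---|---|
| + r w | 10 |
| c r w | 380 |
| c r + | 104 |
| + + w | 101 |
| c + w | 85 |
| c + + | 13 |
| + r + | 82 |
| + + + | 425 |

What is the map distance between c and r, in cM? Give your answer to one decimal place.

The two most frequent reciprocal classes, c r w and + + +, are the parental types, so the F1 was c r w / + + +.
The two rarest classes, + r w and c + +, are the double crossovers. Comparing them with the parentals, only the c allele has switched, so c is the middle locus and the order is r – c – w.
Crossovers in the r–c interval produce the single-crossover classes c + w and + r + (85 + 82 = 167) plus the double crossovers (23).
RF(r–c) = (167 + 23) / 1200 = 190/1200 = 0.1583 → 15.8 cM.

15.8 cM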